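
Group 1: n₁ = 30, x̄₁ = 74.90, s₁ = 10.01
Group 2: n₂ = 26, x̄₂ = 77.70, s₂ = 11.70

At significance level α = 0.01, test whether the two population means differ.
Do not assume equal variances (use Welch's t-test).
Welch's two-sample t-test:
H₀: μ₁ = μ₂
H₁: μ₁ ≠ μ₂
s₁²/n₁ = 10.01²/30 = 3.3400,  s₂²/n₂ = 11.70²/26 = 5.2650
SE = √(s₁²/n₁ + s₂²/n₂) = √(3.3400 + 5.2650) = 2.9334
df (Welch-Satterthwaite) = (s₁²/n₁ + s₂²/n₂)² / [(s₁²/n₁)²/(n₁-1) + (s₂²/n₂)²/(n₂-1)] ≈ 49.58
t = (x̄₁ - x̄₂) / SE = (74.90 - 77.70) / 2.9334 = -2.80 / 2.9334 = -0.955
p-value = 0.3445

Since p-value > α = 0.01, we fail to reject H₀.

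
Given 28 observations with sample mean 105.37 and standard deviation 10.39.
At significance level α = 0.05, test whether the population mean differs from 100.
One-sample t-test:
H₀: μ = 100
H₁: μ ≠ 100
df = n - 1 = 27
t = (x̄ - μ₀) / (s/√n) = (105.37 - 100) / (10.39/√28) = 2.735
p-value = 0.0109

Since p-value < α = 0.05, we reject H₀.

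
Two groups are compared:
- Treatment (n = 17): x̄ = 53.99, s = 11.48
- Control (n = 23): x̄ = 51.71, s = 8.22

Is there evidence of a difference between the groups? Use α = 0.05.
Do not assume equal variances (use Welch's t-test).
Welch's two-sample t-test:
H₀: μ₁ = μ₂
H₁: μ₁ ≠ μ₂
s₁²/n₁ = 11.48²/17 = 7.7524,  s₂²/n₂ = 8.22²/23 = 2.9378
SE = √(s₁²/n₁ + s₂²/n₂) = √(7.7524 + 2.9378) = 3.2696
df (Welch-Satterthwaite) = (s₁²/n₁ + s₂²/n₂)² / [(s₁²/n₁)²/(n₁-1) + (s₂²/n₂)²/(n₂-1)] ≈ 27.55
t = (x̄₁ - x̄₂) / SE = (53.99 - 51.71) / 3.2696 = 2.28 / 3.2696 = 0.697
p-value = 0.4914

Since p-value > α = 0.05, we fail to reject H₀.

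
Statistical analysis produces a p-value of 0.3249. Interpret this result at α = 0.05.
Since p = 0.3249 > α = 0.05, fail to reject H₀.
There is insufficient evidence to reject the null hypothesis; the result is not statistically significant at the 0.05 level.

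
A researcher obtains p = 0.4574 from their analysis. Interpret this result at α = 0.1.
Since p = 0.4574 > α = 0.1, fail to reject H₀.
There is insufficient evidence to reject the null hypothesis; the result is not statistically significant at the 0.1 level.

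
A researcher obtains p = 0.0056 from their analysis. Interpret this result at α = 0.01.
Since p = 0.0056 < α = 0.01, reject H₀.
There is sufficient evidence to reject the null hypothesis; the result is statistically significant at the 0.01 level.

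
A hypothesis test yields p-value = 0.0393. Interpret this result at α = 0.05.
Since p = 0.0393 < α = 0.05, reject H₀.
There is sufficient evidence to reject the null hypothesis; the result is statistically significant at the 0.05 level.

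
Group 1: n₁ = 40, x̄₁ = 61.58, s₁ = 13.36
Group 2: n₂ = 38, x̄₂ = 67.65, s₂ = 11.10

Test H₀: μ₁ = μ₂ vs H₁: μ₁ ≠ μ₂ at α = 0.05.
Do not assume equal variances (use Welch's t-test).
Welch's two-sample t-test:
H₀: μ₁ = μ₂
H₁: μ₁ ≠ μ₂
s₁²/n₁ = 13.36²/40 = 4.4622,  s₂²/n₂ = 11.10²/38 = 3.2424
SE = √(s₁²/n₁ + s₂²/n₂) = √(4.4622 + 3.2424) = 2.7757
df (Welch-Satterthwaite) = (s₁²/n₁ + s₂²/n₂)² / [(s₁²/n₁)²/(n₁-1) + (s₂²/n₂)²/(n₂-1)] ≈ 74.70
t = (x̄₁ - x̄₂) / SE = (61.58 - 67.65) / 2.7757 = -6.07 / 2.7757 = -2.187
p-value = 0.0319

Since p-value < α = 0.05, we reject H₀.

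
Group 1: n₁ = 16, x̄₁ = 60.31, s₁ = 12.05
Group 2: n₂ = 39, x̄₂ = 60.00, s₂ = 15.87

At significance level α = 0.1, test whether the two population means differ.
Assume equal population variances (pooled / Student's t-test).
Student's two-sample t-test (equal variances):
H₀: μ₁ = μ₂
H₁: μ₁ ≠ μ₂
df = n₁ + n₂ - 2 = 53
Pooled variance s_p² = [(n₁-1)s₁² + (n₂-1)s₂²] / (n₁ + n₂ - 2) = [(15)(12.05²) + (38)(15.87²)] / 53 = 221.6717
SE = √(s_p²(1/n₁ + 1/n₂)) = √(221.6717 × (1/16 + 1/39)) = 4.4202
t = (x̄₁ - x̄₂) / SE = (60.31 - 60.00) / 4.4202 = 0.31 / 4.4202 = 0.070
p-value = 0.9444

Since p-value > α = 0.1, we fail to reject H₀.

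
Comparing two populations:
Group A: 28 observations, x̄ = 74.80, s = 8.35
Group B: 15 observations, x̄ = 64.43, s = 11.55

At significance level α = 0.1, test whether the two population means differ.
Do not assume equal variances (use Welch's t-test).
Welch's two-sample t-test:
H₀: μ₁ = μ₂
H₁: μ₁ ≠ μ₂
s₁²/n₁ = 8.35²/28 = 2.4901,  s₂²/n₂ = 11.55²/15 = 8.8935
SE = √(s₁²/n₁ + s₂²/n₂) = √(2.4901 + 8.8935) = 3.3740
df (Welch-Satterthwaite) = (s₁²/n₁ + s₂²/n₂)² / [(s₁²/n₁)²/(n₁-1) + (s₂²/n₂)²/(n₂-1)] ≈ 22.04
t = (x̄₁ - x̄₂) / SE = (74.80 - 64.43) / 3.3740 = 10.37 / 3.3740 = 3.074
p-value = 0.0056

Since p-value < α = 0.1, we reject H₀.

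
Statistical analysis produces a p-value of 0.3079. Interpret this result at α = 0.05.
Since p = 0.3079 > α = 0.05, fail to reject H₀.
There is insufficient evidence to reject the null hypothesis; the result is not statistically significant at the 0.05 level.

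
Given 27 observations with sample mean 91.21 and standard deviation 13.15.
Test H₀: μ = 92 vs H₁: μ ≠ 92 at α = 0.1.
One-sample t-test:
H₀: μ = 92
H₁: μ ≠ 92
df = n - 1 = 26
t = (x̄ - μ₀) / (s/√n) = (91.21 - 92) / (13.15/√27) = -0.312
p-value = 0.7574

Since p-value > α = 0.1, we fail to reject H₀.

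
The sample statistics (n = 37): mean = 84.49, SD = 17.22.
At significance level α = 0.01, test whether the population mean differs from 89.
One-sample t-test:
H₀: μ = 89
H₁: μ ≠ 89
df = n - 1 = 36
t = (x̄ - μ₀) / (s/√n) = (84.49 - 89) / (17.22/√37) = -1.593
p-value = 0.1199

Since p-value > α = 0.01, we fail to reject H₀.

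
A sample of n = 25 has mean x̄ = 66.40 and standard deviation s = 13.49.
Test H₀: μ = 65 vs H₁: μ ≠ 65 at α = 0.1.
One-sample t-test:
H₀: μ = 65
H₁: μ ≠ 65
df = n - 1 = 24
t = (x̄ - μ₀) / (s/√n) = (66.40 - 65) / (13.49/√25) = 0.519
p-value = 0.6086

Since p-value > α = 0.1, we fail to reject H₀.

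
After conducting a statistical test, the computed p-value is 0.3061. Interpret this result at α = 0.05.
Since p = 0.3061 > α = 0.05, fail to reject H₀.
There is insufficient evidence to reject the null hypothesis; the result is not statistically significant at the 0.05 level.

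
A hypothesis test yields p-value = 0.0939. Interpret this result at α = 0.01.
Since p = 0.0939 > α = 0.01, fail to reject H₀.
There is insufficient evidence to reject the null hypothesis; the result is not statistically significant at the 0.01 level.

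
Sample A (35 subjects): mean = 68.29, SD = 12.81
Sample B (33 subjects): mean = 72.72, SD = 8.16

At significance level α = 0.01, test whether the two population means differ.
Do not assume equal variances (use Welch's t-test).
Welch's two-sample t-test:
H₀: μ₁ = μ₂
H₁: μ₁ ≠ μ₂
s₁²/n₁ = 12.81²/35 = 4.6885,  s₂²/n₂ = 8.16²/33 = 2.0177
SE = √(s₁²/n₁ + s₂²/n₂) = √(4.6885 + 2.0177) = 2.5896
df (Welch-Satterthwaite) = (s₁²/n₁ + s₂²/n₂)² / [(s₁²/n₁)²/(n₁-1) + (s₂²/n₂)²/(n₂-1)] ≈ 58.12
t = (x̄₁ - x̄₂) / SE = (68.29 - 72.72) / 2.5896 = -4.43 / 2.5896 = -1.711
p-value = 0.0925

Since p-value > α = 0.01, we fail to reject H₀.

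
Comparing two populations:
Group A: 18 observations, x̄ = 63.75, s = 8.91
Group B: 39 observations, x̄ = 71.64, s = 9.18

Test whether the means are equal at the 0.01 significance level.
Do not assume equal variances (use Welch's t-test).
Welch's two-sample t-test:
H₀: μ₁ = μ₂
H₁: μ₁ ≠ μ₂
s₁²/n₁ = 8.91²/18 = 4.4105,  s₂²/n₂ = 9.18²/39 = 2.1608
SE = √(s₁²/n₁ + s₂²/n₂) = √(4.4105 + 2.1608) = 2.5635
df (Welch-Satterthwaite) = (s₁²/n₁ + s₂²/n₂)² / [(s₁²/n₁)²/(n₁-1) + (s₂²/n₂)²/(n₂-1)] ≈ 34.08
t = (x̄₁ - x̄₂) / SE = (63.75 - 71.64) / 2.5635 = -7.89 / 2.5635 = -3.078
p-value = 0.0041

Since p-value < α = 0.01, we reject H₀.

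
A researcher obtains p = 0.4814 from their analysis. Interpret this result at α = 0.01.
Since p = 0.4814 > α = 0.01, fail to reject H₀.
There is insufficient evidence to reject the null hypothesis; the result is not statistically significant at the 0.01 level.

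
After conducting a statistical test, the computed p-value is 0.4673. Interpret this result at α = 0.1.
Since p = 0.4673 > α = 0.1, fail to reject H₀.
There is insufficient evidence to reject the null hypothesis; the result is not statistically significant at the 0.1 level.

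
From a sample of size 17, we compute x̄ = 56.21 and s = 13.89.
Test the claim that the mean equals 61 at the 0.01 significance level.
One-sample t-test:
H₀: μ = 61
H₁: μ ≠ 61
df = n - 1 = 16
t = (x̄ - μ₀) / (s/√n) = (56.21 - 61) / (13.89/√17) = -1.422
p-value = 0.1743

Since p-value > α = 0.01, we fail to reject H₀.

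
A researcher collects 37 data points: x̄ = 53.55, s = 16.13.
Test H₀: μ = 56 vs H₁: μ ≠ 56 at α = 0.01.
One-sample t-test:
H₀: μ = 56
H₁: μ ≠ 56
df = n - 1 = 36
t = (x̄ - μ₀) / (s/√n) = (53.55 - 56) / (16.13/√37) = -0.924
p-value = 0.3617

Since p-value > α = 0.01, we fail to reject H₀.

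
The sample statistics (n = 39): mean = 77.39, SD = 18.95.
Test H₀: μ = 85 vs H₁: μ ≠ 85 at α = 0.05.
One-sample t-test:
H₀: μ = 85
H₁: μ ≠ 85
df = n - 1 = 38
t = (x̄ - μ₀) / (s/√n) = (77.39 - 85) / (18.95/√39) = -2.508
p-value = 0.0165

Since p-value < α = 0.05, we reject H₀.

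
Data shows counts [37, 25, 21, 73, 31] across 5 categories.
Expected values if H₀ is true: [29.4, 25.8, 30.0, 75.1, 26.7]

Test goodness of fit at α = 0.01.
Chi-square goodness of fit test:
H₀: observed counts match expected distribution
H₁: observed counts differ from expected distribution
df = k - 1 = 4
χ² = Σ(O - E)²/E
   = (37 - 29.4)²/29.4 + (25 - 25.8)²/25.8 + (21 - 30.0)²/30.0 + (73 - 75.1)²/75.1 + (31 - 26.7)²/26.7
   = 1.965 + 0.025 + 2.700 + 0.059 + 0.693
   = 5.44
p-value = 0.2450

Since p-value > α = 0.01, we fail to reject H₀.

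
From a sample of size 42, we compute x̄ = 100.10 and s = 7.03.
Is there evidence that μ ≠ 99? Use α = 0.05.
One-sample t-test:
H₀: μ = 99
H₁: μ ≠ 99
df = n - 1 = 41
t = (x̄ - μ₀) / (s/√n) = (100.10 - 99) / (7.03/√42) = 1.014
p-value = 0.3165

Since p-value > α = 0.05, we fail to reject H₀.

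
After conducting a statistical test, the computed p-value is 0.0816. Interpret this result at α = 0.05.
Since p = 0.0816 > α = 0.05, fail to reject H₀.
There is insufficient evidence to reject the null hypothesis; the result is not statistically significant at the 0.05 level.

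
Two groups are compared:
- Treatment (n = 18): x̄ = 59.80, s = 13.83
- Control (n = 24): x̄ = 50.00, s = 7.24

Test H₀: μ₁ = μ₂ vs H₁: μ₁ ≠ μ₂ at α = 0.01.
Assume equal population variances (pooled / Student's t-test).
Student's two-sample t-test (equal variances):
H₀: μ₁ = μ₂
H₁: μ₁ ≠ μ₂
df = n₁ + n₂ - 2 = 40
Pooled variance s_p² = [(n₁-1)s₁² + (n₂-1)s₂²] / (n₁ + n₂ - 2) = [(17)(13.83²) + (23)(7.24²)] / 40 = 111.4294
SE = √(s_p²(1/n₁ + 1/n₂)) = √(111.4294 × (1/18 + 1/24)) = 3.2914
t = (x̄₁ - x̄₂) / SE = (59.80 - 50.00) / 3.2914 = 9.80 / 3.2914 = 2.977
p-value = 0.0049

Since p-value < α = 0.01, we reject H₀.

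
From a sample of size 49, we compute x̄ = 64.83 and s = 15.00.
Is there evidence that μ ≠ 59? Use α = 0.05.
One-sample t-test:
H₀: μ = 59
H₁: μ ≠ 59
df = n - 1 = 48
t = (x̄ - μ₀) / (s/√n) = (64.83 - 59) / (15.00/√49) = 2.721
p-value = 0.0090

Since p-value < α = 0.05, we reject H₀.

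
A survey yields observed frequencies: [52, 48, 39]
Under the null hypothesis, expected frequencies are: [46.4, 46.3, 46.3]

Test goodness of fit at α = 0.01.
Chi-square goodness of fit test:
H₀: observed counts match expected distribution
H₁: observed counts differ from expected distribution
df = k - 1 = 2
χ² = Σ(O - E)²/E
   = (52 - 46.4)²/46.4 + (48 - 46.3)²/46.3 + (39 - 46.3)²/46.3
   = 0.676 + 0.062 + 1.151
   = 1.89
p-value = 0.3888

Since p-value > α = 0.01, we fail to reject H₀.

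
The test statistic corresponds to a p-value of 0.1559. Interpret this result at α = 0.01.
Since p = 0.1559 > α = 0.01, fail to reject H₀.
There is insufficient evidence to reject the null hypothesis; the result is not statistically significant at the 0.01 level.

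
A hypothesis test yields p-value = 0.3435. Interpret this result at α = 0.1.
Since p = 0.3435 > α = 0.1, fail to reject H₀.
There is insufficient evidence to reject the null hypothesis; the result is not statistically significant at the 0.1 level.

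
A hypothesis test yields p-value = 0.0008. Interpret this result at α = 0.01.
Since p = 0.0008 < α = 0.01, reject H₀.
There is sufficient evidence to reject the null hypothesis; the result is statistically significant at the 0.01 level.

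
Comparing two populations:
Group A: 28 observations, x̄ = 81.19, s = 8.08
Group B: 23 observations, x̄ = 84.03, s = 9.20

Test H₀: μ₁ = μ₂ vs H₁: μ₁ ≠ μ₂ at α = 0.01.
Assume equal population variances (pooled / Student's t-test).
Student's two-sample t-test (equal variances):
H₀: μ₁ = μ₂
H₁: μ₁ ≠ μ₂
df = n₁ + n₂ - 2 = 49
Pooled variance s_p² = [(n₁-1)s₁² + (n₂-1)s₂²] / (n₁ + n₂ - 2) = [(27)(8.08²) + (22)(9.20²)] / 49 = 73.9758
SE = √(s_p²(1/n₁ + 1/n₂)) = √(73.9758 × (1/28 + 1/23)) = 2.4204
t = (x̄₁ - x̄₂) / SE = (81.19 - 84.03) / 2.4204 = -2.84 / 2.4204 = -1.173
p-value = 0.2463

Since p-value > α = 0.01, we fail to reject H₀.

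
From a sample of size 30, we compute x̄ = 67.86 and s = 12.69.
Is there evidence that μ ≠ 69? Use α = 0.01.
One-sample t-test:
H₀: μ = 69
H₁: μ ≠ 69
df = n - 1 = 29
t = (x̄ - μ₀) / (s/√n) = (67.86 - 69) / (12.69/√30) = -0.492
p-value = 0.6264

Since p-value > α = 0.01, we fail to reject H₀.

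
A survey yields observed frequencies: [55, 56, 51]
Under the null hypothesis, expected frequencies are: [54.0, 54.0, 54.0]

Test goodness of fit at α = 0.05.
Chi-square goodness of fit test:
H₀: observed counts match expected distribution
H₁: observed counts differ from expected distribution
df = k - 1 = 2
χ² = Σ(O - E)²/E
   = (55 - 54.0)²/54.0 + (56 - 54.0)²/54.0 + (51 - 54.0)²/54.0
   = 0.019 + 0.074 + 0.167
   = 0.26
p-value = 0.8784

Since p-value > α = 0.05, we fail to reject H₀.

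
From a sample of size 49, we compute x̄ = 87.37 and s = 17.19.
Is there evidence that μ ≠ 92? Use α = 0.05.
One-sample t-test:
H₀: μ = 92
H₁: μ ≠ 92
df = n - 1 = 48
t = (x̄ - μ₀) / (s/√n) = (87.37 - 92) / (17.19/√49) = -1.885
p-value = 0.0654

Since p-value > α = 0.05, we fail to reject H₀.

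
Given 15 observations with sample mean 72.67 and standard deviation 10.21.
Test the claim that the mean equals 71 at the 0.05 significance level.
One-sample t-test:
H₀: μ = 71
H₁: μ ≠ 71
df = n - 1 = 14
t = (x̄ - μ₀) / (s/√n) = (72.67 - 71) / (10.21/√15) = 0.633
p-value = 0.5366

Since p-value > α = 0.05, we fail to reject H₀.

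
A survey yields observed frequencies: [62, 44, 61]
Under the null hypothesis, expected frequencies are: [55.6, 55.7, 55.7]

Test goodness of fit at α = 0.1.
Chi-square goodness of fit test:
H₀: observed counts match expected distribution
H₁: observed counts differ from expected distribution
df = k - 1 = 2
χ² = Σ(O - E)²/E
   = (62 - 55.6)²/55.6 + (44 - 55.7)²/55.7 + (61 - 55.7)²/55.7
   = 0.737 + 2.458 + 0.504
   = 3.70
p-value = 0.1573

Since p-value > α = 0.1, we fail to reject H₀.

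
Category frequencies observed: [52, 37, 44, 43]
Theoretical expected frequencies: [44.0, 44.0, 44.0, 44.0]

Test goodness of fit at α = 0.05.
Chi-square goodness of fit test:
H₀: observed counts match expected distribution
H₁: observed counts differ from expected distribution
df = k - 1 = 3
χ² = Σ(O - E)²/E
   = (52 - 44.0)²/44.0 + (37 - 44.0)²/44.0 + (44 - 44.0)²/44.0 + (43 - 44.0)²/44.0
   = 1.455 + 1.114 + 0.000 + 0.023
   = 2.59
p-value = 0.4591

Since p-value > α = 0.05, we fail to reject H₀.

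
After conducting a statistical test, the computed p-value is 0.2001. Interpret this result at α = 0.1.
Since p = 0.2001 > α = 0.1, fail to reject H₀.
There is insufficient evidence to reject the null hypothesis; the result is not statistically significant at the 0.1 level.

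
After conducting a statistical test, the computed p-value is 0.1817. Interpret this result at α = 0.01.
Since p = 0.1817 > α = 0.01, fail to reject H₀.
There is insufficient evidence to reject the null hypothesis; the result is not statistically significant at the 0.01 level.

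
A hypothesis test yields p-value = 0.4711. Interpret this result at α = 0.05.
Since p = 0.4711 > α = 0.05, fail to reject H₀.
There is insufficient evidence to reject the null hypothesis; the result is not statistically significant at the 0.05 level.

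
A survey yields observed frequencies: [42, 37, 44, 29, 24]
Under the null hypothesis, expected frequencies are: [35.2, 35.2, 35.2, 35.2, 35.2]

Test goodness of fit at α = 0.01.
Chi-square goodness of fit test:
H₀: observed counts match expected distribution
H₁: observed counts differ from expected distribution
df = k - 1 = 4
χ² = Σ(O - E)²/E
   = (42 - 35.2)²/35.2 + (37 - 35.2)²/35.2 + (44 - 35.2)²/35.2 + (29 - 35.2)²/35.2 + (24 - 35.2)²/35.2
   = 1.314 + 0.092 + 2.200 + 1.092 + 3.564
   = 8.26
p-value = 0.0825

Since p-value > α = 0.01, we fail to reject H₀.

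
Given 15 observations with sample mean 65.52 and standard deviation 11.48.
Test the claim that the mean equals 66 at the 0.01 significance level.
One-sample t-test:
H₀: μ = 66
H₁: μ ≠ 66
df = n - 1 = 14
t = (x̄ - μ₀) / (s/√n) = (65.52 - 66) / (11.48/√15) = -0.162
p-value = 0.8737

Since p-value > α = 0.01, we fail to reject H₀.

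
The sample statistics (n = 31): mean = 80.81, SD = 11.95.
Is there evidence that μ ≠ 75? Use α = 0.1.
One-sample t-test:
H₀: μ = 75
H₁: μ ≠ 75
df = n - 1 = 30
t = (x̄ - μ₀) / (s/√n) = (80.81 - 75) / (11.95/√31) = 2.707
p-value = 0.0111

Since p-value < α = 0.1, we reject H₀.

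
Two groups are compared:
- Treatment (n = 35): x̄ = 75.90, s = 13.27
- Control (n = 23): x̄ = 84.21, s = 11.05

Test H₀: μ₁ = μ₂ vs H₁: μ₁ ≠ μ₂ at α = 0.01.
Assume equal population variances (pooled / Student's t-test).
Student's two-sample t-test (equal variances):
H₀: μ₁ = μ₂
H₁: μ₁ ≠ μ₂
df = n₁ + n₂ - 2 = 56
Pooled variance s_p² = [(n₁-1)s₁² + (n₂-1)s₂²] / (n₁ + n₂ - 2) = [(34)(13.27²) + (22)(11.05²)] / 56 = 154.8824
SE = √(s_p²(1/n₁ + 1/n₂)) = √(154.8824 × (1/35 + 1/23)) = 3.3405
t = (x̄₁ - x̄₂) / SE = (75.90 - 84.21) / 3.3405 = -8.31 / 3.3405 = -2.488
p-value = 0.0159

Since p-value > α = 0.01, we fail to reject H₀.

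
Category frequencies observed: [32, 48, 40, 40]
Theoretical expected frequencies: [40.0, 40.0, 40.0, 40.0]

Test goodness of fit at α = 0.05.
Chi-square goodness of fit test:
H₀: observed counts match expected distribution
H₁: observed counts differ from expected distribution
df = k - 1 = 3
χ² = Σ(O - E)²/E
   = (32 - 40.0)²/40.0 + (48 - 40.0)²/40.0 + (40 - 40.0)²/40.0 + (40 - 40.0)²/40.0
   = 1.600 + 1.600 + 0.000 + 0.000
   = 3.20
p-value = 0.3618

Since p-value > α = 0.05, we fail to reject H₀.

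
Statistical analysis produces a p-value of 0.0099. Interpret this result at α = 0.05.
Since p = 0.0099 < α = 0.05, reject H₀.
There is sufficient evidence to reject the null hypothesis; the result is statistically significant at the 0.05 level.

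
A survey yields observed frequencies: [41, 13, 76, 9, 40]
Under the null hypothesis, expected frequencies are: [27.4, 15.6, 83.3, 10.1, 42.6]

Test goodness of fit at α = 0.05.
Chi-square goodness of fit test:
H₀: observed counts match expected distribution
H₁: observed counts differ from expected distribution
df = k - 1 = 4
χ² = Σ(O - E)²/E
   = (41 - 27.4)²/27.4 + (13 - 15.6)²/15.6 + (76 - 83.3)²/83.3 + (9 - 10.1)²/10.1 + (40 - 42.6)²/42.6
   = 6.750 + 0.433 + 0.640 + 0.120 + 0.159
   = 8.10
p-value = 0.0879

Since p-value > α = 0.05, we fail to reject H₀.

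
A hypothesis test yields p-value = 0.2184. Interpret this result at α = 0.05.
Since p = 0.2184 > α = 0.05, fail to reject H₀.
There is insufficient evidence to reject the null hypothesis; the result is not statistically significant at the 0.05 level.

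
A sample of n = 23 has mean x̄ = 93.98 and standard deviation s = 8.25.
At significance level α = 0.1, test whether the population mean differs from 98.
One-sample t-test:
H₀: μ = 98
H₁: μ ≠ 98
df = n - 1 = 22
t = (x̄ - μ₀) / (s/√n) = (93.98 - 98) / (8.25/√23) = -2.337
p-value = 0.0290

Since p-value < α = 0.1, we reject H₀.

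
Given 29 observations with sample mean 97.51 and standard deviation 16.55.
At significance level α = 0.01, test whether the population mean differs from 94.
One-sample t-test:
H₀: μ = 94
H₁: μ ≠ 94
df = n - 1 = 28
t = (x̄ - μ₀) / (s/√n) = (97.51 - 94) / (16.55/√29) = 1.142
p-value = 0.2631

Since p-value > α = 0.01, we fail to reject H₀.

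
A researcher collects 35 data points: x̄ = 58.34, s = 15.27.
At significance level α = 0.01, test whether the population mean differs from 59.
One-sample t-test:
H₀: μ = 59
H₁: μ ≠ 59
df = n - 1 = 34
t = (x̄ - μ₀) / (s/√n) = (58.34 - 59) / (15.27/√35) = -0.256
p-value = 0.7997

Since p-value > α = 0.01, we fail to reject H₀.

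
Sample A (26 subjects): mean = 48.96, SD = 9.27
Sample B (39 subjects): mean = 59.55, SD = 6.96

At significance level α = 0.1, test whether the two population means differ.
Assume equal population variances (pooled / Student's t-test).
Student's two-sample t-test (equal variances):
H₀: μ₁ = μ₂
H₁: μ₁ ≠ μ₂
df = n₁ + n₂ - 2 = 63
Pooled variance s_p² = [(n₁-1)s₁² + (n₂-1)s₂²] / (n₁ + n₂ - 2) = [(25)(9.27²) + (38)(6.96²)] / 63 = 63.3191
SE = √(s_p²(1/n₁ + 1/n₂)) = √(63.3191 × (1/26 + 1/39)) = 2.0147
t = (x̄₁ - x̄₂) / SE = (48.96 - 59.55) / 2.0147 = -10.59 / 2.0147 = -5.256
p-value < 0.0001

Since p-value < α = 0.1, we reject H₀.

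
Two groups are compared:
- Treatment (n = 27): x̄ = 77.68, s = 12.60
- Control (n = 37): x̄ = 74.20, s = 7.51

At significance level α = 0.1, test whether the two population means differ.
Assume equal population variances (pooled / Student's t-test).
Student's two-sample t-test (equal variances):
H₀: μ₁ = μ₂
H₁: μ₁ ≠ μ₂
df = n₁ + n₂ - 2 = 62
Pooled variance s_p² = [(n₁-1)s₁² + (n₂-1)s₂²] / (n₁ + n₂ - 2) = [(26)(12.60²) + (36)(7.51²)] / 62 = 99.3252
SE = √(s_p²(1/n₁ + 1/n₂)) = √(99.3252 × (1/27 + 1/37)) = 2.5225
t = (x̄₁ - x̄₂) / SE = (77.68 - 74.20) / 2.5225 = 3.48 / 2.5225 = 1.380
p-value = 0.1727

Since p-value > α = 0.1, we fail to reject H₀.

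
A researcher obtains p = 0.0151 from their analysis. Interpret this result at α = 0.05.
Since p = 0.0151 < α = 0.05, reject H₀.
There is sufficient evidence to reject the null hypothesis; the result is statistically significant at the 0.05 level.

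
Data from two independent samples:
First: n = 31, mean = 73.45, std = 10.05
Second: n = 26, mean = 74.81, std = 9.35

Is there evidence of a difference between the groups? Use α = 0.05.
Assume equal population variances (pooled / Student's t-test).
Student's two-sample t-test (equal variances):
H₀: μ₁ = μ₂
H₁: μ₁ ≠ μ₂
df = n₁ + n₂ - 2 = 55
Pooled variance s_p² = [(n₁-1)s₁² + (n₂-1)s₂²] / (n₁ + n₂ - 2) = [(30)(10.05²) + (25)(9.35²)] / 55 = 94.8298
SE = √(s_p²(1/n₁ + 1/n₂)) = √(94.8298 × (1/31 + 1/26)) = 2.5897
t = (x̄₁ - x̄₂) / SE = (73.45 - 74.81) / 2.5897 = -1.36 / 2.5897 = -0.525
p-value = 0.6016

Since p-value > α = 0.05, we fail to reject H₀.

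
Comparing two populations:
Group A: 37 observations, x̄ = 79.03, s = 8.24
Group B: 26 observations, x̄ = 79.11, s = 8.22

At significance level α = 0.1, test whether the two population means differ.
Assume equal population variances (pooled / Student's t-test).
Student's two-sample t-test (equal variances):
H₀: μ₁ = μ₂
H₁: μ₁ ≠ μ₂
df = n₁ + n₂ - 2 = 61
Pooled variance s_p² = [(n₁-1)s₁² + (n₂-1)s₂²] / (n₁ + n₂ - 2) = [(36)(8.24²) + (25)(8.22²)] / 61 = 67.7627
SE = √(s_p²(1/n₁ + 1/n₂)) = √(67.7627 × (1/37 + 1/26)) = 2.1066
t = (x̄₁ - x̄₂) / SE = (79.03 - 79.11) / 2.1066 = -0.08 / 2.1066 = -0.038
p-value = 0.9698

Since p-value > α = 0.1, we fail to reject H₀.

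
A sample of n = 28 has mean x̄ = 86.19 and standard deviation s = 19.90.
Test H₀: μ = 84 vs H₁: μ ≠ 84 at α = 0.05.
One-sample t-test:
H₀: μ = 84
H₁: μ ≠ 84
df = n - 1 = 27
t = (x̄ - μ₀) / (s/√n) = (86.19 - 84) / (19.90/√28) = 0.582
p-value = 0.5652

Since p-value > α = 0.05, we fail to reject H₀.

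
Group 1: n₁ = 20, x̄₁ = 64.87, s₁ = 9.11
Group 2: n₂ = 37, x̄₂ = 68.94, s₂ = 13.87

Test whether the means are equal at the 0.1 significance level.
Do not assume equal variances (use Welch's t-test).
Welch's two-sample t-test:
H₀: μ₁ = μ₂
H₁: μ₁ ≠ μ₂
s₁²/n₁ = 9.11²/20 = 4.1496,  s₂²/n₂ = 13.87²/37 = 5.1994
SE = √(s₁²/n₁ + s₂²/n₂) = √(4.1496 + 5.1994) = 3.0576
df (Welch-Satterthwaite) = (s₁²/n₁ + s₂²/n₂)² / [(s₁²/n₁)²/(n₁-1) + (s₂²/n₂)²/(n₂-1)] ≈ 52.74
t = (x̄₁ - x̄₂) / SE = (64.87 - 68.94) / 3.0576 = -4.07 / 3.0576 = -1.331
p-value = 0.1889

Since p-value > α = 0.1, we fail to reject H₀.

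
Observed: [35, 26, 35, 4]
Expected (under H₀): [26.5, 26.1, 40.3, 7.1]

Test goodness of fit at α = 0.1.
Chi-square goodness of fit test:
H₀: observed counts match expected distribution
H₁: observed counts differ from expected distribution
df = k - 1 = 3
χ² = Σ(O - E)²/E
   = (35 - 26.5)²/26.5 + (26 - 26.1)²/26.1 + (35 - 40.3)²/40.3 + (4 - 7.1)²/7.1
   = 2.726 + 0.000 + 0.697 + 1.354
   = 4.78
p-value = 0.1888

Since p-value > α = 0.1, we fail to reject H₀.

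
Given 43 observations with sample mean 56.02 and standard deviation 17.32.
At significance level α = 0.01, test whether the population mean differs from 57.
One-sample t-test:
H₀: μ = 57
H₁: μ ≠ 57
df = n - 1 = 42
t = (x̄ - μ₀) / (s/√n) = (56.02 - 57) / (17.32/√43) = -0.371
p-value = 0.7125

Since p-value > α = 0.01, we fail to reject H₀.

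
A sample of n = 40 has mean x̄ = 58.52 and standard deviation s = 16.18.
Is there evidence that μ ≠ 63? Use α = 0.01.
One-sample t-test:
H₀: μ = 63
H₁: μ ≠ 63
df = n - 1 = 39
t = (x̄ - μ₀) / (s/√n) = (58.52 - 63) / (16.18/√40) = -1.751
p-value = 0.0878

Since p-value > α = 0.01, we fail to reject H₀.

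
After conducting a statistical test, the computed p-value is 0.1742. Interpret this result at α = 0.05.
Since p = 0.1742 > α = 0.05, fail to reject H₀.
There is insufficient evidence to reject the null hypothesis; the result is not statistically significant at the 0.05 level.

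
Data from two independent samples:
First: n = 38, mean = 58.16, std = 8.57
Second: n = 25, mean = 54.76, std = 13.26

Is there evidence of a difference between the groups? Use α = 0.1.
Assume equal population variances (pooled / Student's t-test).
Student's two-sample t-test (equal variances):
H₀: μ₁ = μ₂
H₁: μ₁ ≠ μ₂
df = n₁ + n₂ - 2 = 61
Pooled variance s_p² = [(n₁-1)s₁² + (n₂-1)s₂²] / (n₁ + n₂ - 2) = [(37)(8.57²) + (24)(13.26²)] / 61 = 113.7266
SE = √(s_p²(1/n₁ + 1/n₂)) = √(113.7266 × (1/38 + 1/25)) = 2.7462
t = (x̄₁ - x̄₂) / SE = (58.16 - 54.76) / 2.7462 = 3.40 / 2.7462 = 1.238
p-value = 0.2204

Since p-value > α = 0.1, we fail to reject H₀.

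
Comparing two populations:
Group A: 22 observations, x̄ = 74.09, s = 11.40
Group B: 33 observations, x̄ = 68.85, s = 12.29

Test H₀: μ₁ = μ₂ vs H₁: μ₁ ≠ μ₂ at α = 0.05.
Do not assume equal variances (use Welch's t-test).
Welch's two-sample t-test:
H₀: μ₁ = μ₂
H₁: μ₁ ≠ μ₂
s₁²/n₁ = 11.40²/22 = 5.9073,  s₂²/n₂ = 12.29²/33 = 4.5771
SE = √(s₁²/n₁ + s₂²/n₂) = √(5.9073 + 4.5771) = 3.2380
df (Welch-Satterthwaite) = (s₁²/n₁ + s₂²/n₂)² / [(s₁²/n₁)²/(n₁-1) + (s₂²/n₂)²/(n₂-1)] ≈ 47.45
t = (x̄₁ - x̄₂) / SE = (74.09 - 68.85) / 3.2380 = 5.24 / 3.2380 = 1.618
p-value = 0.1122

Since p-value > α = 0.05, we fail to reject H₀.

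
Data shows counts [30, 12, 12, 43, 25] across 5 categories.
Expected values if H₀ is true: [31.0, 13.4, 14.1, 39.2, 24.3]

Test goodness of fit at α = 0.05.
Chi-square goodness of fit test:
H₀: observed counts match expected distribution
H₁: observed counts differ from expected distribution
df = k - 1 = 4
χ² = Σ(O - E)²/E
   = (30 - 31.0)²/31.0 + (12 - 13.4)²/13.4 + (12 - 14.1)²/14.1 + (43 - 39.2)²/39.2 + (25 - 24.3)²/24.3
   = 0.032 + 0.146 + 0.313 + 0.368 + 0.020
   = 0.88
p-value = 0.9274

Since p-value > α = 0.05, we fail to reject H₀.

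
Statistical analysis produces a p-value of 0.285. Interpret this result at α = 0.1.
Since p = 0.285 > α = 0.1, fail to reject H₀.
There is insufficient evidence to reject the null hypothesis; the result is not statistically significant at the 0.1 level.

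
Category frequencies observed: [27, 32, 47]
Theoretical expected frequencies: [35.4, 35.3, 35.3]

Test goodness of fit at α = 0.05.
Chi-square goodness of fit test:
H₀: observed counts match expected distribution
H₁: observed counts differ from expected distribution
df = k - 1 = 2
χ² = Σ(O - E)²/E
   = (27 - 35.4)²/35.4 + (32 - 35.3)²/35.3 + (47 - 35.3)²/35.3
   = 1.993 + 0.308 + 3.878
   = 6.18
p-value = 0.0455

Since p-value < α = 0.05, we reject H₀.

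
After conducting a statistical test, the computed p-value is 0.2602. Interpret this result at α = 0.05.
Since p = 0.2602 > α = 0.05, fail to reject H₀.
There is insufficient evidence to reject the null hypothesis; the result is not statistically significant at the 0.05 level.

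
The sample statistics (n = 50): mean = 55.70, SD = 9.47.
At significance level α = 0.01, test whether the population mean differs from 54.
One-sample t-test:
H₀: μ = 54
H₁: μ ≠ 54
df = n - 1 = 49
t = (x̄ - μ₀) / (s/√n) = (55.70 - 54) / (9.47/√50) = 1.269
p-value = 0.2103

Since p-value > α = 0.01, we fail to reject H₀.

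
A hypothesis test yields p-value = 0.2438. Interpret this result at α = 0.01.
Since p = 0.2438 > α = 0.01, fail to reject H₀.
There is insufficient evidence to reject the null hypothesis; the result is not statistically significant at the 0.01 level.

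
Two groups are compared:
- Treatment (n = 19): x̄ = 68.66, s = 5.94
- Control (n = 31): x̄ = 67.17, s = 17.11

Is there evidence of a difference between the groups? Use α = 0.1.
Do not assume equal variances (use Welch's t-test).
Welch's two-sample t-test:
H₀: μ₁ = μ₂
H₁: μ₁ ≠ μ₂
s₁²/n₁ = 5.94²/19 = 1.8570,  s₂²/n₂ = 17.11²/31 = 9.4436
SE = √(s₁²/n₁ + s₂²/n₂) = √(1.8570 + 9.4436) = 3.3616
df (Welch-Satterthwaite) = (s₁²/n₁ + s₂²/n₂)² / [(s₁²/n₁)²/(n₁-1) + (s₂²/n₂)²/(n₂-1)] ≈ 40.36
t = (x̄₁ - x̄₂) / SE = (68.66 - 67.17) / 3.3616 = 1.49 / 3.3616 = 0.443
p-value = 0.6600

Since p-value > α = 0.1, we fail to reject H₀.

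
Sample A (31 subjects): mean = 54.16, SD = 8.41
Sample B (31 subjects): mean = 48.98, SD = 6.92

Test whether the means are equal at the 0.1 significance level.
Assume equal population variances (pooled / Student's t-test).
Student's two-sample t-test (equal variances):
H₀: μ₁ = μ₂
H₁: μ₁ ≠ μ₂
df = n₁ + n₂ - 2 = 60
Pooled variance s_p² = [(n₁-1)s₁² + (n₂-1)s₂²] / (n₁ + n₂ - 2) = [(30)(8.41²) + (30)(6.92²)] / 60 = 59.3072
SE = √(s_p²(1/n₁ + 1/n₂)) = √(59.3072 × (1/31 + 1/31)) = 1.9561
t = (x̄₁ - x̄₂) / SE = (54.16 - 48.98) / 1.9561 = 5.18 / 1.9561 = 2.648
p-value = 0.0103

Since p-value < α = 0.1, we reject H₀.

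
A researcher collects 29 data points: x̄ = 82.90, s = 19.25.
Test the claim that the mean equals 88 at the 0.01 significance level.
One-sample t-test:
H₀: μ = 88
H₁: μ ≠ 88
df = n - 1 = 28
t = (x̄ - μ₀) / (s/√n) = (82.90 - 88) / (19.25/√29) = -1.427
p-value = 0.1647

Since p-value > α = 0.01, we fail to reject H₀.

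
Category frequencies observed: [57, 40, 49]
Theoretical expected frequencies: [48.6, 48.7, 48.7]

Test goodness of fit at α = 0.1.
Chi-square goodness of fit test:
H₀: observed counts match expected distribution
H₁: observed counts differ from expected distribution
df = k - 1 = 2
χ² = Σ(O - E)²/E
   = (57 - 48.6)²/48.6 + (40 - 48.7)²/48.7 + (49 - 48.7)²/48.7
   = 1.452 + 1.554 + 0.002
   = 3.01
p-value = 0.2222

Since p-value > α = 0.1, we fail to reject H₀.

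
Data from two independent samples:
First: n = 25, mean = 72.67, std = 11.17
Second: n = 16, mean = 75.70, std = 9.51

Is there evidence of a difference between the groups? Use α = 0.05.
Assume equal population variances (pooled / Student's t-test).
Student's two-sample t-test (equal variances):
H₀: μ₁ = μ₂
H₁: μ₁ ≠ μ₂
df = n₁ + n₂ - 2 = 39
Pooled variance s_p² = [(n₁-1)s₁² + (n₂-1)s₂²] / (n₁ + n₂ - 2) = [(24)(11.17²) + (15)(9.51²)] / 39 = 111.5655
SE = √(s_p²(1/n₁ + 1/n₂)) = √(111.5655 × (1/25 + 1/16)) = 3.3816
t = (x̄₁ - x̄₂) / SE = (72.67 - 75.70) / 3.3816 = -3.03 / 3.3816 = -0.896
p-value = 0.3757

Since p-value > α = 0.05, we fail to reject H₀.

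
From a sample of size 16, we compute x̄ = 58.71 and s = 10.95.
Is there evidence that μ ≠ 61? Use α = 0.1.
One-sample t-test:
H₀: μ = 61
H₁: μ ≠ 61
df = n - 1 = 15
t = (x̄ - μ₀) / (s/√n) = (58.71 - 61) / (10.95/√16) = -0.837
p-value = 0.4160

Since p-value > α = 0.1, we fail to reject H₀.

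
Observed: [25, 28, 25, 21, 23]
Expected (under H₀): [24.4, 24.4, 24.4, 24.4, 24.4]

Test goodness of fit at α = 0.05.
Chi-square goodness of fit test:
H₀: observed counts match expected distribution
H₁: observed counts differ from expected distribution
df = k - 1 = 4
χ² = Σ(O - E)²/E
   = (25 - 24.4)²/24.4 + (28 - 24.4)²/24.4 + (25 - 24.4)²/24.4 + (21 - 24.4)²/24.4 + (23 - 24.4)²/24.4
   = 0.015 + 0.531 + 0.015 + 0.474 + 0.080
   = 1.11
p-value = 0.8919

Since p-value > α = 0.05, we fail to reject H₀.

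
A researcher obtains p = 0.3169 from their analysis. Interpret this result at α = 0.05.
Since p = 0.3169 > α = 0.05, fail to reject H₀.
There is insufficient evidence to reject the null hypothesis; the result is not statistically significant at the 0.05 level.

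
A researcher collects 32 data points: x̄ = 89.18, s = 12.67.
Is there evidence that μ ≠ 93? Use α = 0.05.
One-sample t-test:
H₀: μ = 93
H₁: μ ≠ 93
df = n - 1 = 31
t = (x̄ - μ₀) / (s/√n) = (89.18 - 93) / (12.67/√32) = -1.706
p-value = 0.0981

Since p-value > α = 0.05, we fail to reject H₀.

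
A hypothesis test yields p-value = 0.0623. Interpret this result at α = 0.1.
Since p = 0.0623 < α = 0.1, reject H₀.
There is sufficient evidence to reject the null hypothesis; the result is statistically significant at the 0.1 level.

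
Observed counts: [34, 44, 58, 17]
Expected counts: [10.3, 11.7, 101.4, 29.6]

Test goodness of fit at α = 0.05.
Chi-square goodness of fit test:
H₀: observed counts match expected distribution
H₁: observed counts differ from expected distribution
df = k - 1 = 3
χ² = Σ(O - E)²/E
   = (34 - 10.3)²/10.3 + (44 - 11.7)²/11.7 + (58 - 101.4)²/101.4 + (17 - 29.6)²/29.6
   = 54.533 + 89.170 + 18.576 + 5.364
   = 167.64
p-value < 0.0001

Since p-value < α = 0.05, we reject H₀.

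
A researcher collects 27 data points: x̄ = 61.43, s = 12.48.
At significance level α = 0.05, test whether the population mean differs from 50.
One-sample t-test:
H₀: μ = 50
H₁: μ ≠ 50
df = n - 1 = 26
t = (x̄ - μ₀) / (s/√n) = (61.43 - 50) / (12.48/√27) = 4.759
p-value = 0.0001

Since p-value < α = 0.05, we reject H₀.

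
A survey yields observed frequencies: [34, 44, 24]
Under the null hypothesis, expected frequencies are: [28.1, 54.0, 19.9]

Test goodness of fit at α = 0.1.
Chi-square goodness of fit test:
H₀: observed counts match expected distribution
H₁: observed counts differ from expected distribution
df = k - 1 = 2
χ² = Σ(O - E)²/E
   = (34 - 28.1)²/28.1 + (44 - 54.0)²/54.0 + (24 - 19.9)²/19.9
   = 1.239 + 1.852 + 0.845
   = 3.94
p-value = 0.1398

Since p-value > α = 0.1, we fail to reject H₀.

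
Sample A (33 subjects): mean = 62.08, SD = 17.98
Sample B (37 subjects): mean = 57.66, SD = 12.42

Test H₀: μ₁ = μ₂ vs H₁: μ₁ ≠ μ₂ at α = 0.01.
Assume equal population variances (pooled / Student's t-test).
Student's two-sample t-test (equal variances):
H₀: μ₁ = μ₂
H₁: μ₁ ≠ μ₂
df = n₁ + n₂ - 2 = 68
Pooled variance s_p² = [(n₁-1)s₁² + (n₂-1)s₂²] / (n₁ + n₂ - 2) = [(32)(17.98²) + (36)(12.42²)] / 68 = 233.7971
SE = √(s_p²(1/n₁ + 1/n₂)) = √(233.7971 × (1/33 + 1/37)) = 3.6611
t = (x̄₁ - x̄₂) / SE = (62.08 - 57.66) / 3.6611 = 4.42 / 3.6611 = 1.207
p-value = 0.2315

Since p-value > α = 0.01, we fail to reject H₀.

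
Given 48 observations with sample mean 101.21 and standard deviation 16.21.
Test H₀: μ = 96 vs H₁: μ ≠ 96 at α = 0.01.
One-sample t-test:
H₀: μ = 96
H₁: μ ≠ 96
df = n - 1 = 47
t = (x̄ - μ₀) / (s/√n) = (101.21 - 96) / (16.21/√48) = 2.227
p-value = 0.0308

Since p-value > α = 0.01, we fail to reject H₀.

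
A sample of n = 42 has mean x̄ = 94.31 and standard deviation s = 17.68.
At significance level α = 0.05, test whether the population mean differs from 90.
One-sample t-test:
H₀: μ = 90
H₁: μ ≠ 90
df = n - 1 = 41
t = (x̄ - μ₀) / (s/√n) = (94.31 - 90) / (17.68/√42) = 1.580
p-value = 0.1218

Since p-value > α = 0.05, we fail to reject H₀.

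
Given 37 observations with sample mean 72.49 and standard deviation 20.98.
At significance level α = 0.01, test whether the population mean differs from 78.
One-sample t-test:
H₀: μ = 78
H₁: μ ≠ 78
df = n - 1 = 36
t = (x̄ - μ₀) / (s/√n) = (72.49 - 78) / (20.98/√37) = -1.598
p-value = 0.1189

Since p-value > α = 0.01, we fail to reject H₀.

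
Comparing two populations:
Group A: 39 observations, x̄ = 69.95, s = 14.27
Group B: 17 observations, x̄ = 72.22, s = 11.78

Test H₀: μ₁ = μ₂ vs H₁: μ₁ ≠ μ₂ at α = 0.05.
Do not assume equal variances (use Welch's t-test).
Welch's two-sample t-test:
H₀: μ₁ = μ₂
H₁: μ₁ ≠ μ₂
s₁²/n₁ = 14.27²/39 = 5.2214,  s₂²/n₂ = 11.78²/17 = 8.1628
SE = √(s₁²/n₁ + s₂²/n₂) = √(5.2214 + 8.1628) = 3.6584
df (Welch-Satterthwaite) = (s₁²/n₁ + s₂²/n₂)² / [(s₁²/n₁)²/(n₁-1) + (s₂²/n₂)²/(n₂-1)] ≈ 36.69
t = (x̄₁ - x̄₂) / SE = (69.95 - 72.22) / 3.6584 = -2.27 / 3.6584 = -0.620
p-value = 0.5388

Since p-value > α = 0.05, we fail to reject H₀.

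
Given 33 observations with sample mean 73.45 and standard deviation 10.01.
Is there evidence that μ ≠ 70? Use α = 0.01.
One-sample t-test:
H₀: μ = 70
H₁: μ ≠ 70
df = n - 1 = 32
t = (x̄ - μ₀) / (s/√n) = (73.45 - 70) / (10.01/√33) = 1.980
p-value = 0.0564

Since p-value > α = 0.01, we fail to reject H₀.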